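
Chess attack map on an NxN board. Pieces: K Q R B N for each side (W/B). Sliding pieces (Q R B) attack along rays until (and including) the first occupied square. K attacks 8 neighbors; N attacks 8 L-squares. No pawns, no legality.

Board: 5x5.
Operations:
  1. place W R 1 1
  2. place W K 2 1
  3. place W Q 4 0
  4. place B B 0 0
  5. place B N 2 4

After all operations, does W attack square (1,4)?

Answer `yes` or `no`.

Op 1: place WR@(1,1)
Op 2: place WK@(2,1)
Op 3: place WQ@(4,0)
Op 4: place BB@(0,0)
Op 5: place BN@(2,4)
Per-piece attacks for W:
  WR@(1,1): attacks (1,2) (1,3) (1,4) (1,0) (2,1) (0,1) [ray(1,0) blocked at (2,1)]
  WK@(2,1): attacks (2,2) (2,0) (3,1) (1,1) (3,2) (3,0) (1,2) (1,0)
  WQ@(4,0): attacks (4,1) (4,2) (4,3) (4,4) (3,0) (2,0) (1,0) (0,0) (3,1) (2,2) (1,3) (0,4) [ray(-1,0) blocked at (0,0)]
W attacks (1,4): yes

Answer: yes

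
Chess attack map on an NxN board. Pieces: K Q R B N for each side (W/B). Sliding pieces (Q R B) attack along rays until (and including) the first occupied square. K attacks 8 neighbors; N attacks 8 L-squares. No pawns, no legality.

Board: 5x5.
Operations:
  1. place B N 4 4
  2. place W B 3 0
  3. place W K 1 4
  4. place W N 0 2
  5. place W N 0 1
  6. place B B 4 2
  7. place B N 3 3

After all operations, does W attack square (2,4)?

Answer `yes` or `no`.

Answer: yes

Derivation:
Op 1: place BN@(4,4)
Op 2: place WB@(3,0)
Op 3: place WK@(1,4)
Op 4: place WN@(0,2)
Op 5: place WN@(0,1)
Op 6: place BB@(4,2)
Op 7: place BN@(3,3)
Per-piece attacks for W:
  WN@(0,1): attacks (1,3) (2,2) (2,0)
  WN@(0,2): attacks (1,4) (2,3) (1,0) (2,1)
  WK@(1,4): attacks (1,3) (2,4) (0,4) (2,3) (0,3)
  WB@(3,0): attacks (4,1) (2,1) (1,2) (0,3)
W attacks (2,4): yes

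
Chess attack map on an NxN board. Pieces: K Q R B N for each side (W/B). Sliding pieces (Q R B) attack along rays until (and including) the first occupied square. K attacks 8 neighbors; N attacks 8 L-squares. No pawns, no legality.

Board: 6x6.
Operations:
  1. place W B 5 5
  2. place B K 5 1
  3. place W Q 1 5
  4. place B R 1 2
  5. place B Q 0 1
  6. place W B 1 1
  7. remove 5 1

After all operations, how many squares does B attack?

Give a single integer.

Answer: 15

Derivation:
Op 1: place WB@(5,5)
Op 2: place BK@(5,1)
Op 3: place WQ@(1,5)
Op 4: place BR@(1,2)
Op 5: place BQ@(0,1)
Op 6: place WB@(1,1)
Op 7: remove (5,1)
Per-piece attacks for B:
  BQ@(0,1): attacks (0,2) (0,3) (0,4) (0,5) (0,0) (1,1) (1,2) (1,0) [ray(1,0) blocked at (1,1); ray(1,1) blocked at (1,2)]
  BR@(1,2): attacks (1,3) (1,4) (1,5) (1,1) (2,2) (3,2) (4,2) (5,2) (0,2) [ray(0,1) blocked at (1,5); ray(0,-1) blocked at (1,1)]
Union (15 distinct): (0,0) (0,2) (0,3) (0,4) (0,5) (1,0) (1,1) (1,2) (1,3) (1,4) (1,5) (2,2) (3,2) (4,2) (5,2)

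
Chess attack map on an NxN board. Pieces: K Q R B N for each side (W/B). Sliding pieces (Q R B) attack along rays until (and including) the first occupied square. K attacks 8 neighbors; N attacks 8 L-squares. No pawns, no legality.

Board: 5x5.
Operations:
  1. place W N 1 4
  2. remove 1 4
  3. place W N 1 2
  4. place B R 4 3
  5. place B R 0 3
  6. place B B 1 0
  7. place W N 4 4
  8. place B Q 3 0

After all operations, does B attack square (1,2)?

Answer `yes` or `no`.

Op 1: place WN@(1,4)
Op 2: remove (1,4)
Op 3: place WN@(1,2)
Op 4: place BR@(4,3)
Op 5: place BR@(0,3)
Op 6: place BB@(1,0)
Op 7: place WN@(4,4)
Op 8: place BQ@(3,0)
Per-piece attacks for B:
  BR@(0,3): attacks (0,4) (0,2) (0,1) (0,0) (1,3) (2,3) (3,3) (4,3) [ray(1,0) blocked at (4,3)]
  BB@(1,0): attacks (2,1) (3,2) (4,3) (0,1) [ray(1,1) blocked at (4,3)]
  BQ@(3,0): attacks (3,1) (3,2) (3,3) (3,4) (4,0) (2,0) (1,0) (4,1) (2,1) (1,2) [ray(-1,0) blocked at (1,0); ray(-1,1) blocked at (1,2)]
  BR@(4,3): attacks (4,4) (4,2) (4,1) (4,0) (3,3) (2,3) (1,3) (0,3) [ray(0,1) blocked at (4,4); ray(-1,0) blocked at (0,3)]
B attacks (1,2): yes

Answer: yes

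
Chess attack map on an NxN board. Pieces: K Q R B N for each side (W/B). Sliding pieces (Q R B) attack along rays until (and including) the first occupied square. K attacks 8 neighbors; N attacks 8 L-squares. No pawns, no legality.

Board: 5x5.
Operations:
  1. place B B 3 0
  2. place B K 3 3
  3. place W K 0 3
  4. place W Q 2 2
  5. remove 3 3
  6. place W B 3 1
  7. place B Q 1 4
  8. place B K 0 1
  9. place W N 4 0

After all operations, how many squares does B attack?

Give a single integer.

Answer: 15

Derivation:
Op 1: place BB@(3,0)
Op 2: place BK@(3,3)
Op 3: place WK@(0,3)
Op 4: place WQ@(2,2)
Op 5: remove (3,3)
Op 6: place WB@(3,1)
Op 7: place BQ@(1,4)
Op 8: place BK@(0,1)
Op 9: place WN@(4,0)
Per-piece attacks for B:
  BK@(0,1): attacks (0,2) (0,0) (1,1) (1,2) (1,0)
  BQ@(1,4): attacks (1,3) (1,2) (1,1) (1,0) (2,4) (3,4) (4,4) (0,4) (2,3) (3,2) (4,1) (0,3) [ray(-1,-1) blocked at (0,3)]
  BB@(3,0): attacks (4,1) (2,1) (1,2) (0,3) [ray(-1,1) blocked at (0,3)]
Union (15 distinct): (0,0) (0,2) (0,3) (0,4) (1,0) (1,1) (1,2) (1,3) (2,1) (2,3) (2,4) (3,2) (3,4) (4,1) (4,4)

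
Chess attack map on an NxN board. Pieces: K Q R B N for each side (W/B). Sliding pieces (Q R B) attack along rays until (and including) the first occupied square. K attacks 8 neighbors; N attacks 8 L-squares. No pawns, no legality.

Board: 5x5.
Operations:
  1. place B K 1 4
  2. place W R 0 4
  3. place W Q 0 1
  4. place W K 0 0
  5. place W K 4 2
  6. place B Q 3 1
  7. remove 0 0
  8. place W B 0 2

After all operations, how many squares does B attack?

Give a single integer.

Op 1: place BK@(1,4)
Op 2: place WR@(0,4)
Op 3: place WQ@(0,1)
Op 4: place WK@(0,0)
Op 5: place WK@(4,2)
Op 6: place BQ@(3,1)
Op 7: remove (0,0)
Op 8: place WB@(0,2)
Per-piece attacks for B:
  BK@(1,4): attacks (1,3) (2,4) (0,4) (2,3) (0,3)
  BQ@(3,1): attacks (3,2) (3,3) (3,4) (3,0) (4,1) (2,1) (1,1) (0,1) (4,2) (4,0) (2,2) (1,3) (0,4) (2,0) [ray(-1,0) blocked at (0,1); ray(1,1) blocked at (4,2); ray(-1,1) blocked at (0,4)]
Union (17 distinct): (0,1) (0,3) (0,4) (1,1) (1,3) (2,0) (2,1) (2,2) (2,3) (2,4) (3,0) (3,2) (3,3) (3,4) (4,0) (4,1) (4,2)

Answer: 17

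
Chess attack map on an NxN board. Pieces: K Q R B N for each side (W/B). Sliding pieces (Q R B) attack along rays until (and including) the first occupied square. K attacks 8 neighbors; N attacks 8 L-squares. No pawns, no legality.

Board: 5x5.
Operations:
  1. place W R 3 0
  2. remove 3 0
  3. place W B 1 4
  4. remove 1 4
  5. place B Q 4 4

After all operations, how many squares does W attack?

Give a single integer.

Op 1: place WR@(3,0)
Op 2: remove (3,0)
Op 3: place WB@(1,4)
Op 4: remove (1,4)
Op 5: place BQ@(4,4)
Per-piece attacks for W:
Union (0 distinct): (none)

Answer: 0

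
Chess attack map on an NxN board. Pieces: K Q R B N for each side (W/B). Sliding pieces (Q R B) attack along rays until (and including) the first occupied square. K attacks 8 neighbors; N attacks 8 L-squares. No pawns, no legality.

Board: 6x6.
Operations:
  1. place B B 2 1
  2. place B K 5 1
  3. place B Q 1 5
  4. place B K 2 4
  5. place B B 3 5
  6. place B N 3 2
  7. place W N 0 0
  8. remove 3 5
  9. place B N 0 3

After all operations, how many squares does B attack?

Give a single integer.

Op 1: place BB@(2,1)
Op 2: place BK@(5,1)
Op 3: place BQ@(1,5)
Op 4: place BK@(2,4)
Op 5: place BB@(3,5)
Op 6: place BN@(3,2)
Op 7: place WN@(0,0)
Op 8: remove (3,5)
Op 9: place BN@(0,3)
Per-piece attacks for B:
  BN@(0,3): attacks (1,5) (2,4) (1,1) (2,2)
  BQ@(1,5): attacks (1,4) (1,3) (1,2) (1,1) (1,0) (2,5) (3,5) (4,5) (5,5) (0,5) (2,4) (0,4) [ray(1,-1) blocked at (2,4)]
  BB@(2,1): attacks (3,2) (3,0) (1,2) (0,3) (1,0) [ray(1,1) blocked at (3,2); ray(-1,1) blocked at (0,3)]
  BK@(2,4): attacks (2,5) (2,3) (3,4) (1,4) (3,5) (3,3) (1,5) (1,3)
  BN@(3,2): attacks (4,4) (5,3) (2,4) (1,3) (4,0) (5,1) (2,0) (1,1)
  BK@(5,1): attacks (5,2) (5,0) (4,1) (4,2) (4,0)
Union (29 distinct): (0,3) (0,4) (0,5) (1,0) (1,1) (1,2) (1,3) (1,4) (1,5) (2,0) (2,2) (2,3) (2,4) (2,5) (3,0) (3,2) (3,3) (3,4) (3,5) (4,0) (4,1) (4,2) (4,4) (4,5) (5,0) (5,1) (5,2) (5,3) (5,5)

Answer: 29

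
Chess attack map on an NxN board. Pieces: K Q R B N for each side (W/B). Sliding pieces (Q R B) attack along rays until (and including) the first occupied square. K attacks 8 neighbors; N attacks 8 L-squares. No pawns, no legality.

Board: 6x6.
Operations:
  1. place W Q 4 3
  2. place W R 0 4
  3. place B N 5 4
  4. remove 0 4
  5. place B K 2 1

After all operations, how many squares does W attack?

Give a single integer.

Answer: 16

Derivation:
Op 1: place WQ@(4,3)
Op 2: place WR@(0,4)
Op 3: place BN@(5,4)
Op 4: remove (0,4)
Op 5: place BK@(2,1)
Per-piece attacks for W:
  WQ@(4,3): attacks (4,4) (4,5) (4,2) (4,1) (4,0) (5,3) (3,3) (2,3) (1,3) (0,3) (5,4) (5,2) (3,4) (2,5) (3,2) (2,1) [ray(1,1) blocked at (5,4); ray(-1,-1) blocked at (2,1)]
Union (16 distinct): (0,3) (1,3) (2,1) (2,3) (2,5) (3,2) (3,3) (3,4) (4,0) (4,1) (4,2) (4,4) (4,5) (5,2) (5,3) (5,4)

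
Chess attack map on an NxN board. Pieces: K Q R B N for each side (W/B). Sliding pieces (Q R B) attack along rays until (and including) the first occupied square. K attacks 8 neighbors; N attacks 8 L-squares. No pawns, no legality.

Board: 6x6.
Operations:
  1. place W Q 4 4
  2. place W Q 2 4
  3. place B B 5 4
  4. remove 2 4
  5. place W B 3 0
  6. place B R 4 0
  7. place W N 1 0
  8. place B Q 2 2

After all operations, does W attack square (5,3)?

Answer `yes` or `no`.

Op 1: place WQ@(4,4)
Op 2: place WQ@(2,4)
Op 3: place BB@(5,4)
Op 4: remove (2,4)
Op 5: place WB@(3,0)
Op 6: place BR@(4,0)
Op 7: place WN@(1,0)
Op 8: place BQ@(2,2)
Per-piece attacks for W:
  WN@(1,0): attacks (2,2) (3,1) (0,2)
  WB@(3,0): attacks (4,1) (5,2) (2,1) (1,2) (0,3)
  WQ@(4,4): attacks (4,5) (4,3) (4,2) (4,1) (4,0) (5,4) (3,4) (2,4) (1,4) (0,4) (5,5) (5,3) (3,5) (3,3) (2,2) [ray(0,-1) blocked at (4,0); ray(1,0) blocked at (5,4); ray(-1,-1) blocked at (2,2)]
W attacks (5,3): yes

Answer: yes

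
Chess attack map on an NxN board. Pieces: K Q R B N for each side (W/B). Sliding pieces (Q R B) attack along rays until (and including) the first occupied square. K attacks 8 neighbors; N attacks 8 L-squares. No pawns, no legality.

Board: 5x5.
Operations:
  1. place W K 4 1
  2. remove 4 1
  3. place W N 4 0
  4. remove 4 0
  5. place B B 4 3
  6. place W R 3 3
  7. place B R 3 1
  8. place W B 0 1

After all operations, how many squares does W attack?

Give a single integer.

Op 1: place WK@(4,1)
Op 2: remove (4,1)
Op 3: place WN@(4,0)
Op 4: remove (4,0)
Op 5: place BB@(4,3)
Op 6: place WR@(3,3)
Op 7: place BR@(3,1)
Op 8: place WB@(0,1)
Per-piece attacks for W:
  WB@(0,1): attacks (1,2) (2,3) (3,4) (1,0)
  WR@(3,3): attacks (3,4) (3,2) (3,1) (4,3) (2,3) (1,3) (0,3) [ray(0,-1) blocked at (3,1); ray(1,0) blocked at (4,3)]
Union (9 distinct): (0,3) (1,0) (1,2) (1,3) (2,3) (3,1) (3,2) (3,4) (4,3)

Answer: 9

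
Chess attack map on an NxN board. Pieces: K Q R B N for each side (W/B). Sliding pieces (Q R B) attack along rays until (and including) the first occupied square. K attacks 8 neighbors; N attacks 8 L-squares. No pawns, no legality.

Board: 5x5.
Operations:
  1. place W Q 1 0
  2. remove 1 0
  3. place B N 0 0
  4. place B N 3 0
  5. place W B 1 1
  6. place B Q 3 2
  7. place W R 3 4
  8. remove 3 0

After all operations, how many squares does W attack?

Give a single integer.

Op 1: place WQ@(1,0)
Op 2: remove (1,0)
Op 3: place BN@(0,0)
Op 4: place BN@(3,0)
Op 5: place WB@(1,1)
Op 6: place BQ@(3,2)
Op 7: place WR@(3,4)
Op 8: remove (3,0)
Per-piece attacks for W:
  WB@(1,1): attacks (2,2) (3,3) (4,4) (2,0) (0,2) (0,0) [ray(-1,-1) blocked at (0,0)]
  WR@(3,4): attacks (3,3) (3,2) (4,4) (2,4) (1,4) (0,4) [ray(0,-1) blocked at (3,2)]
Union (10 distinct): (0,0) (0,2) (0,4) (1,4) (2,0) (2,2) (2,4) (3,2) (3,3) (4,4)

Answer: 10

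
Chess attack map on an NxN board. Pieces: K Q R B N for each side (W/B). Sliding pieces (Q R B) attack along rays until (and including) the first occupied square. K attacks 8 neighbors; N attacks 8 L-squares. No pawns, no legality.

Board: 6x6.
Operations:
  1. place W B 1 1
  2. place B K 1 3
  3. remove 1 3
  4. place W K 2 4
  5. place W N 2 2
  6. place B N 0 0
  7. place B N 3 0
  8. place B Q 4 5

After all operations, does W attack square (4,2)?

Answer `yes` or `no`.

Answer: no

Derivation:
Op 1: place WB@(1,1)
Op 2: place BK@(1,3)
Op 3: remove (1,3)
Op 4: place WK@(2,4)
Op 5: place WN@(2,2)
Op 6: place BN@(0,0)
Op 7: place BN@(3,0)
Op 8: place BQ@(4,5)
Per-piece attacks for W:
  WB@(1,1): attacks (2,2) (2,0) (0,2) (0,0) [ray(1,1) blocked at (2,2); ray(-1,-1) blocked at (0,0)]
  WN@(2,2): attacks (3,4) (4,3) (1,4) (0,3) (3,0) (4,1) (1,0) (0,1)
  WK@(2,4): attacks (2,5) (2,3) (3,4) (1,4) (3,5) (3,3) (1,5) (1,3)
W attacks (4,2): no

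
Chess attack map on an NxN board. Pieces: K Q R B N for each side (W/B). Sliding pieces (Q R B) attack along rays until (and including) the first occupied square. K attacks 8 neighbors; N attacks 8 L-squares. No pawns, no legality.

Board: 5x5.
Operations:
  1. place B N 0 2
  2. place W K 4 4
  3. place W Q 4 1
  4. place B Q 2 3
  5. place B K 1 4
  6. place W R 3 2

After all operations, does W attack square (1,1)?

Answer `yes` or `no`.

Op 1: place BN@(0,2)
Op 2: place WK@(4,4)
Op 3: place WQ@(4,1)
Op 4: place BQ@(2,3)
Op 5: place BK@(1,4)
Op 6: place WR@(3,2)
Per-piece attacks for W:
  WR@(3,2): attacks (3,3) (3,4) (3,1) (3,0) (4,2) (2,2) (1,2) (0,2) [ray(-1,0) blocked at (0,2)]
  WQ@(4,1): attacks (4,2) (4,3) (4,4) (4,0) (3,1) (2,1) (1,1) (0,1) (3,2) (3,0) [ray(0,1) blocked at (4,4); ray(-1,1) blocked at (3,2)]
  WK@(4,4): attacks (4,3) (3,4) (3,3)
W attacks (1,1): yes

Answer: yes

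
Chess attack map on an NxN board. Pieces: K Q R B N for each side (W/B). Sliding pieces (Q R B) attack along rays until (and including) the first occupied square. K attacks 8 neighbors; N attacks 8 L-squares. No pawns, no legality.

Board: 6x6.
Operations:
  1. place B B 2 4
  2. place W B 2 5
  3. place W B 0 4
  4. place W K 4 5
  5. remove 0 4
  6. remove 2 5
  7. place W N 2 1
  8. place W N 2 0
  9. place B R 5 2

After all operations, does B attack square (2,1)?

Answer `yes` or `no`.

Answer: no

Derivation:
Op 1: place BB@(2,4)
Op 2: place WB@(2,5)
Op 3: place WB@(0,4)
Op 4: place WK@(4,5)
Op 5: remove (0,4)
Op 6: remove (2,5)
Op 7: place WN@(2,1)
Op 8: place WN@(2,0)
Op 9: place BR@(5,2)
Per-piece attacks for B:
  BB@(2,4): attacks (3,5) (3,3) (4,2) (5,1) (1,5) (1,3) (0,2)
  BR@(5,2): attacks (5,3) (5,4) (5,5) (5,1) (5,0) (4,2) (3,2) (2,2) (1,2) (0,2)
B attacks (2,1): no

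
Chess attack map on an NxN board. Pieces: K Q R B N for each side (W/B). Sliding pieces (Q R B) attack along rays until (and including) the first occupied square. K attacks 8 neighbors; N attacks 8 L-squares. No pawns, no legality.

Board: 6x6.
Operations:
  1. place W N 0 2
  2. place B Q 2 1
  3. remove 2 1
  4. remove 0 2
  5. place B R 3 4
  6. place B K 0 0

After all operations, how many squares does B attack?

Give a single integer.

Op 1: place WN@(0,2)
Op 2: place BQ@(2,1)
Op 3: remove (2,1)
Op 4: remove (0,2)
Op 5: place BR@(3,4)
Op 6: place BK@(0,0)
Per-piece attacks for B:
  BK@(0,0): attacks (0,1) (1,0) (1,1)
  BR@(3,4): attacks (3,5) (3,3) (3,2) (3,1) (3,0) (4,4) (5,4) (2,4) (1,4) (0,4)
Union (13 distinct): (0,1) (0,4) (1,0) (1,1) (1,4) (2,4) (3,0) (3,1) (3,2) (3,3) (3,5) (4,4) (5,4)

Answer: 13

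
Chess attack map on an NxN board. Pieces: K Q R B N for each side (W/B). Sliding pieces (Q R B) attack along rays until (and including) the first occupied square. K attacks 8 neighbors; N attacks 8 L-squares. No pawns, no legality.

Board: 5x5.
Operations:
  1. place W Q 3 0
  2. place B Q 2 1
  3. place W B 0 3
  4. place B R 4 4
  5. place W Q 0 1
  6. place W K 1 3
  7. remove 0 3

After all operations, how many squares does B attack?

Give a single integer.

Op 1: place WQ@(3,0)
Op 2: place BQ@(2,1)
Op 3: place WB@(0,3)
Op 4: place BR@(4,4)
Op 5: place WQ@(0,1)
Op 6: place WK@(1,3)
Op 7: remove (0,3)
Per-piece attacks for B:
  BQ@(2,1): attacks (2,2) (2,3) (2,4) (2,0) (3,1) (4,1) (1,1) (0,1) (3,2) (4,3) (3,0) (1,2) (0,3) (1,0) [ray(-1,0) blocked at (0,1); ray(1,-1) blocked at (3,0)]
  BR@(4,4): attacks (4,3) (4,2) (4,1) (4,0) (3,4) (2,4) (1,4) (0,4)
Union (19 distinct): (0,1) (0,3) (0,4) (1,0) (1,1) (1,2) (1,4) (2,0) (2,2) (2,3) (2,4) (3,0) (3,1) (3,2) (3,4) (4,0) (4,1) (4,2) (4,3)

Answer: 19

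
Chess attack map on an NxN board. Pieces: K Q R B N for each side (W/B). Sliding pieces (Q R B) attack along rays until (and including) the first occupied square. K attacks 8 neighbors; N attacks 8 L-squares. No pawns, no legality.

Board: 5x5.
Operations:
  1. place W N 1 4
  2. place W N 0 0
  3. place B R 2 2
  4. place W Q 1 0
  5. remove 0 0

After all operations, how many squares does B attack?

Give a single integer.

Answer: 8

Derivation:
Op 1: place WN@(1,4)
Op 2: place WN@(0,0)
Op 3: place BR@(2,2)
Op 4: place WQ@(1,0)
Op 5: remove (0,0)
Per-piece attacks for B:
  BR@(2,2): attacks (2,3) (2,4) (2,1) (2,0) (3,2) (4,2) (1,2) (0,2)
Union (8 distinct): (0,2) (1,2) (2,0) (2,1) (2,3) (2,4) (3,2) (4,2)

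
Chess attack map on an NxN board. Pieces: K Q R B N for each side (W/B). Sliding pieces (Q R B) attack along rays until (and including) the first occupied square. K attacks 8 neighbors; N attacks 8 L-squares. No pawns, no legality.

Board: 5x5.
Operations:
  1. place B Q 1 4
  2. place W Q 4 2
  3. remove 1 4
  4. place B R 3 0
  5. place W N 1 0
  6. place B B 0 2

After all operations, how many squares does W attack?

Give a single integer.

Answer: 12

Derivation:
Op 1: place BQ@(1,4)
Op 2: place WQ@(4,2)
Op 3: remove (1,4)
Op 4: place BR@(3,0)
Op 5: place WN@(1,0)
Op 6: place BB@(0,2)
Per-piece attacks for W:
  WN@(1,0): attacks (2,2) (3,1) (0,2)
  WQ@(4,2): attacks (4,3) (4,4) (4,1) (4,0) (3,2) (2,2) (1,2) (0,2) (3,3) (2,4) (3,1) (2,0) [ray(-1,0) blocked at (0,2)]
Union (12 distinct): (0,2) (1,2) (2,0) (2,2) (2,4) (3,1) (3,2) (3,3) (4,0) (4,1) (4,3) (4,4)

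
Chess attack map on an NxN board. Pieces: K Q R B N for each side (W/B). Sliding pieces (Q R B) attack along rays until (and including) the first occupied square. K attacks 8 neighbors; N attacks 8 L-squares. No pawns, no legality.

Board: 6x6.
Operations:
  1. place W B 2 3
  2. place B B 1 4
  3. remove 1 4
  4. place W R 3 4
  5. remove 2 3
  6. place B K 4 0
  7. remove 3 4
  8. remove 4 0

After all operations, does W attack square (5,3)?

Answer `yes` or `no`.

Answer: no

Derivation:
Op 1: place WB@(2,3)
Op 2: place BB@(1,4)
Op 3: remove (1,4)
Op 4: place WR@(3,4)
Op 5: remove (2,3)
Op 6: place BK@(4,0)
Op 7: remove (3,4)
Op 8: remove (4,0)
Per-piece attacks for W:
W attacks (5,3): no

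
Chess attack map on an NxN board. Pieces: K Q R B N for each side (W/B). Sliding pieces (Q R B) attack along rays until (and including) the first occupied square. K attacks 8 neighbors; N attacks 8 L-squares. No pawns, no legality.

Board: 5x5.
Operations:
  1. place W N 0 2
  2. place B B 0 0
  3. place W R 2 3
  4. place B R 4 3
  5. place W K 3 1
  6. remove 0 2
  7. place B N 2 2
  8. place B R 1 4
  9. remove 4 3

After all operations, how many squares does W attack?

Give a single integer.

Answer: 13

Derivation:
Op 1: place WN@(0,2)
Op 2: place BB@(0,0)
Op 3: place WR@(2,3)
Op 4: place BR@(4,3)
Op 5: place WK@(3,1)
Op 6: remove (0,2)
Op 7: place BN@(2,2)
Op 8: place BR@(1,4)
Op 9: remove (4,3)
Per-piece attacks for W:
  WR@(2,3): attacks (2,4) (2,2) (3,3) (4,3) (1,3) (0,3) [ray(0,-1) blocked at (2,2)]
  WK@(3,1): attacks (3,2) (3,0) (4,1) (2,1) (4,2) (4,0) (2,2) (2,0)
Union (13 distinct): (0,3) (1,3) (2,0) (2,1) (2,2) (2,4) (3,0) (3,2) (3,3) (4,0) (4,1) (4,2) (4,3)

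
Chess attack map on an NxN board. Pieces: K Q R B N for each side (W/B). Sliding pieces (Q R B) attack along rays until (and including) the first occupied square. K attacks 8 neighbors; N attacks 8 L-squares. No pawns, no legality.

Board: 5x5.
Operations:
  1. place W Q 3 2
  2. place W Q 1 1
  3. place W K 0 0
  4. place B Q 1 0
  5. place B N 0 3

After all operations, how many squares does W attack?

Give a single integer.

Op 1: place WQ@(3,2)
Op 2: place WQ@(1,1)
Op 3: place WK@(0,0)
Op 4: place BQ@(1,0)
Op 5: place BN@(0,3)
Per-piece attacks for W:
  WK@(0,0): attacks (0,1) (1,0) (1,1)
  WQ@(1,1): attacks (1,2) (1,3) (1,4) (1,0) (2,1) (3,1) (4,1) (0,1) (2,2) (3,3) (4,4) (2,0) (0,2) (0,0) [ray(0,-1) blocked at (1,0); ray(-1,-1) blocked at (0,0)]
  WQ@(3,2): attacks (3,3) (3,4) (3,1) (3,0) (4,2) (2,2) (1,2) (0,2) (4,3) (4,1) (2,3) (1,4) (2,1) (1,0) [ray(-1,-1) blocked at (1,0)]
Union (20 distinct): (0,0) (0,1) (0,2) (1,0) (1,1) (1,2) (1,3) (1,4) (2,0) (2,1) (2,2) (2,3) (3,0) (3,1) (3,3) (3,4) (4,1) (4,2) (4,3) (4,4)

Answer: 20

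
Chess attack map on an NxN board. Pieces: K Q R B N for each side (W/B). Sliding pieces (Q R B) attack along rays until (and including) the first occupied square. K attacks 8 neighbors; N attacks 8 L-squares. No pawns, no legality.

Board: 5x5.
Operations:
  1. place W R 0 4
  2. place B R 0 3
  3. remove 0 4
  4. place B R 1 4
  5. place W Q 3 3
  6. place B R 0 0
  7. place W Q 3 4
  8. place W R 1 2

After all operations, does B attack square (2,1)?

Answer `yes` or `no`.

Answer: no

Derivation:
Op 1: place WR@(0,4)
Op 2: place BR@(0,3)
Op 3: remove (0,4)
Op 4: place BR@(1,4)
Op 5: place WQ@(3,3)
Op 6: place BR@(0,0)
Op 7: place WQ@(3,4)
Op 8: place WR@(1,2)
Per-piece attacks for B:
  BR@(0,0): attacks (0,1) (0,2) (0,3) (1,0) (2,0) (3,0) (4,0) [ray(0,1) blocked at (0,3)]
  BR@(0,3): attacks (0,4) (0,2) (0,1) (0,0) (1,3) (2,3) (3,3) [ray(0,-1) blocked at (0,0); ray(1,0) blocked at (3,3)]
  BR@(1,4): attacks (1,3) (1,2) (2,4) (3,4) (0,4) [ray(0,-1) blocked at (1,2); ray(1,0) blocked at (3,4)]
B attacks (2,1): no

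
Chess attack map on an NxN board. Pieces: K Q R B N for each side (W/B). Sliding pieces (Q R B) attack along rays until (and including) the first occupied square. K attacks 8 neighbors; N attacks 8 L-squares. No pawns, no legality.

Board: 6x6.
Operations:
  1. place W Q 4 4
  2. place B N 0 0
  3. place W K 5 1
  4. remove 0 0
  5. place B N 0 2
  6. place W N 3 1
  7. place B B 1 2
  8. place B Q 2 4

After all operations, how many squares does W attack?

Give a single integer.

Answer: 20

Derivation:
Op 1: place WQ@(4,4)
Op 2: place BN@(0,0)
Op 3: place WK@(5,1)
Op 4: remove (0,0)
Op 5: place BN@(0,2)
Op 6: place WN@(3,1)
Op 7: place BB@(1,2)
Op 8: place BQ@(2,4)
Per-piece attacks for W:
  WN@(3,1): attacks (4,3) (5,2) (2,3) (1,2) (5,0) (1,0)
  WQ@(4,4): attacks (4,5) (4,3) (4,2) (4,1) (4,0) (5,4) (3,4) (2,4) (5,5) (5,3) (3,5) (3,3) (2,2) (1,1) (0,0) [ray(-1,0) blocked at (2,4)]
  WK@(5,1): attacks (5,2) (5,0) (4,1) (4,2) (4,0)
Union (20 distinct): (0,0) (1,0) (1,1) (1,2) (2,2) (2,3) (2,4) (3,3) (3,4) (3,5) (4,0) (4,1) (4,2) (4,3) (4,5) (5,0) (5,2) (5,3) (5,4) (5,5)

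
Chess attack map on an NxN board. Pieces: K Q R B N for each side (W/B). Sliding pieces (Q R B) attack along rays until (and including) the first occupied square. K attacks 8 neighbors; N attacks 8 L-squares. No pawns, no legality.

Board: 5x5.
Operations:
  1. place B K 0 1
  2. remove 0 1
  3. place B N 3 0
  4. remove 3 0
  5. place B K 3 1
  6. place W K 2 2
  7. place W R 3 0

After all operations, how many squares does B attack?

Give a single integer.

Answer: 8

Derivation:
Op 1: place BK@(0,1)
Op 2: remove (0,1)
Op 3: place BN@(3,0)
Op 4: remove (3,0)
Op 5: place BK@(3,1)
Op 6: place WK@(2,2)
Op 7: place WR@(3,0)
Per-piece attacks for B:
  BK@(3,1): attacks (3,2) (3,0) (4,1) (2,1) (4,2) (4,0) (2,2) (2,0)
Union (8 distinct): (2,0) (2,1) (2,2) (3,0) (3,2) (4,0) (4,1) (4,2)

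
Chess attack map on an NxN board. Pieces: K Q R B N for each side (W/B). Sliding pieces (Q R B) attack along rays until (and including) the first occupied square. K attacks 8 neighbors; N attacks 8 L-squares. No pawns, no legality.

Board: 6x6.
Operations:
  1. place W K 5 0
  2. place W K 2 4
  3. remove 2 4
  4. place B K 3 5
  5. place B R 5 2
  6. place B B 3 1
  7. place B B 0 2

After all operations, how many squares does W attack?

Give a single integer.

Op 1: place WK@(5,0)
Op 2: place WK@(2,4)
Op 3: remove (2,4)
Op 4: place BK@(3,5)
Op 5: place BR@(5,2)
Op 6: place BB@(3,1)
Op 7: place BB@(0,2)
Per-piece attacks for W:
  WK@(5,0): attacks (5,1) (4,0) (4,1)
Union (3 distinct): (4,0) (4,1) (5,1)

Answer: 3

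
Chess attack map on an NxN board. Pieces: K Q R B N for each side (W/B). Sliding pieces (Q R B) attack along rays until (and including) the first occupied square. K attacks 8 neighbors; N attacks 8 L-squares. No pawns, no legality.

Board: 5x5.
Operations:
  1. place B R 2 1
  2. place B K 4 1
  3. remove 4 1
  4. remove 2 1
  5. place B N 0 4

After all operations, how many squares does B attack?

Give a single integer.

Op 1: place BR@(2,1)
Op 2: place BK@(4,1)
Op 3: remove (4,1)
Op 4: remove (2,1)
Op 5: place BN@(0,4)
Per-piece attacks for B:
  BN@(0,4): attacks (1,2) (2,3)
Union (2 distinct): (1,2) (2,3)

Answer: 2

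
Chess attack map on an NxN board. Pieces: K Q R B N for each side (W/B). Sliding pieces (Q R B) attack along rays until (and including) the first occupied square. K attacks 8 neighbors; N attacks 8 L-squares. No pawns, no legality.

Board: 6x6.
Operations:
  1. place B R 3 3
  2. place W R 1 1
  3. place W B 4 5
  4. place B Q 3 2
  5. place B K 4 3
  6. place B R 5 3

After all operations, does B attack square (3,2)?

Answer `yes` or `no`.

Answer: yes

Derivation:
Op 1: place BR@(3,3)
Op 2: place WR@(1,1)
Op 3: place WB@(4,5)
Op 4: place BQ@(3,2)
Op 5: place BK@(4,3)
Op 6: place BR@(5,3)
Per-piece attacks for B:
  BQ@(3,2): attacks (3,3) (3,1) (3,0) (4,2) (5,2) (2,2) (1,2) (0,2) (4,3) (4,1) (5,0) (2,3) (1,4) (0,5) (2,1) (1,0) [ray(0,1) blocked at (3,3); ray(1,1) blocked at (4,3)]
  BR@(3,3): attacks (3,4) (3,5) (3,2) (4,3) (2,3) (1,3) (0,3) [ray(0,-1) blocked at (3,2); ray(1,0) blocked at (4,3)]
  BK@(4,3): attacks (4,4) (4,2) (5,3) (3,3) (5,4) (5,2) (3,4) (3,2)
  BR@(5,3): attacks (5,4) (5,5) (5,2) (5,1) (5,0) (4,3) [ray(-1,0) blocked at (4,3)]
B attacks (3,2): yes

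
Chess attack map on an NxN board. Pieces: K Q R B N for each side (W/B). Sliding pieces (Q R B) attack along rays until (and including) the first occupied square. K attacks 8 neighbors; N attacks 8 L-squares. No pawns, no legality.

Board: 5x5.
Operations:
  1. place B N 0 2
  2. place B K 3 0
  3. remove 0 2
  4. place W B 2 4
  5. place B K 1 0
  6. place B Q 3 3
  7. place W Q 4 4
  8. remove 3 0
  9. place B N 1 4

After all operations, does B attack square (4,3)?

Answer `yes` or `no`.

Op 1: place BN@(0,2)
Op 2: place BK@(3,0)
Op 3: remove (0,2)
Op 4: place WB@(2,4)
Op 5: place BK@(1,0)
Op 6: place BQ@(3,3)
Op 7: place WQ@(4,4)
Op 8: remove (3,0)
Op 9: place BN@(1,4)
Per-piece attacks for B:
  BK@(1,0): attacks (1,1) (2,0) (0,0) (2,1) (0,1)
  BN@(1,4): attacks (2,2) (3,3) (0,2)
  BQ@(3,3): attacks (3,4) (3,2) (3,1) (3,0) (4,3) (2,3) (1,3) (0,3) (4,4) (4,2) (2,4) (2,2) (1,1) (0,0) [ray(1,1) blocked at (4,4); ray(-1,1) blocked at (2,4)]
B attacks (4,3): yes

Answer: yes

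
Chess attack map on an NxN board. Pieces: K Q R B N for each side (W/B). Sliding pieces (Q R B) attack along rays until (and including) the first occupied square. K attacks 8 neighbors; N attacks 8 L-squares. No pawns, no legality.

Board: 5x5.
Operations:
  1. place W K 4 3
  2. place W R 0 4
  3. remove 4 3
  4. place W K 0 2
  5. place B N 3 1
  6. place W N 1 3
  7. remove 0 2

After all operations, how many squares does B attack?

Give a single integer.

Answer: 4

Derivation:
Op 1: place WK@(4,3)
Op 2: place WR@(0,4)
Op 3: remove (4,3)
Op 4: place WK@(0,2)
Op 5: place BN@(3,1)
Op 6: place WN@(1,3)
Op 7: remove (0,2)
Per-piece attacks for B:
  BN@(3,1): attacks (4,3) (2,3) (1,2) (1,0)
Union (4 distinct): (1,0) (1,2) (2,3) (4,3)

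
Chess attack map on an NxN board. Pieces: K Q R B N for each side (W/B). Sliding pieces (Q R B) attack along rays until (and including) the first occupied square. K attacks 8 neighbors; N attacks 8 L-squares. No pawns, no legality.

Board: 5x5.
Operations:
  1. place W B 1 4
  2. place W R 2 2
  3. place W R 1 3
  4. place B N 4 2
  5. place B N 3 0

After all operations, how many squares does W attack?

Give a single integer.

Answer: 15

Derivation:
Op 1: place WB@(1,4)
Op 2: place WR@(2,2)
Op 3: place WR@(1,3)
Op 4: place BN@(4,2)
Op 5: place BN@(3,0)
Per-piece attacks for W:
  WR@(1,3): attacks (1,4) (1,2) (1,1) (1,0) (2,3) (3,3) (4,3) (0,3) [ray(0,1) blocked at (1,4)]
  WB@(1,4): attacks (2,3) (3,2) (4,1) (0,3)
  WR@(2,2): attacks (2,3) (2,4) (2,1) (2,0) (3,2) (4,2) (1,2) (0,2) [ray(1,0) blocked at (4,2)]
Union (15 distinct): (0,2) (0,3) (1,0) (1,1) (1,2) (1,4) (2,0) (2,1) (2,3) (2,4) (3,2) (3,3) (4,1) (4,2) (4,3)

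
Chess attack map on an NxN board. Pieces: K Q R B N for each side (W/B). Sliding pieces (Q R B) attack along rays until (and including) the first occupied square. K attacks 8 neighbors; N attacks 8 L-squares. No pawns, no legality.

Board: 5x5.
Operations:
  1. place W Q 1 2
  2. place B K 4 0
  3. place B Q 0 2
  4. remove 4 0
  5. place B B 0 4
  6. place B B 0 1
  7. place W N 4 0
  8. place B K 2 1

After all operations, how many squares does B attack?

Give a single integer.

Op 1: place WQ@(1,2)
Op 2: place BK@(4,0)
Op 3: place BQ@(0,2)
Op 4: remove (4,0)
Op 5: place BB@(0,4)
Op 6: place BB@(0,1)
Op 7: place WN@(4,0)
Op 8: place BK@(2,1)
Per-piece attacks for B:
  BB@(0,1): attacks (1,2) (1,0) [ray(1,1) blocked at (1,2)]
  BQ@(0,2): attacks (0,3) (0,4) (0,1) (1,2) (1,3) (2,4) (1,1) (2,0) [ray(0,1) blocked at (0,4); ray(0,-1) blocked at (0,1); ray(1,0) blocked at (1,2)]
  BB@(0,4): attacks (1,3) (2,2) (3,1) (4,0) [ray(1,-1) blocked at (4,0)]
  BK@(2,1): attacks (2,2) (2,0) (3,1) (1,1) (3,2) (3,0) (1,2) (1,0)
Union (14 distinct): (0,1) (0,3) (0,4) (1,0) (1,1) (1,2) (1,3) (2,0) (2,2) (2,4) (3,0) (3,1) (3,2) (4,0)

Answer: 14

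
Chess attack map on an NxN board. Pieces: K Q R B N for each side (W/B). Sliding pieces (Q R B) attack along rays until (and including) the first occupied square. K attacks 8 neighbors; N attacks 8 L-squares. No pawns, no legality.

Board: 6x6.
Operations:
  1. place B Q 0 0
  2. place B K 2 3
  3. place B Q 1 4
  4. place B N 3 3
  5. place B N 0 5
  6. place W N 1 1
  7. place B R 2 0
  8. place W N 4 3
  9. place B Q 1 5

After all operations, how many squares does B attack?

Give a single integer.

Op 1: place BQ@(0,0)
Op 2: place BK@(2,3)
Op 3: place BQ@(1,4)
Op 4: place BN@(3,3)
Op 5: place BN@(0,5)
Op 6: place WN@(1,1)
Op 7: place BR@(2,0)
Op 8: place WN@(4,3)
Op 9: place BQ@(1,5)
Per-piece attacks for B:
  BQ@(0,0): attacks (0,1) (0,2) (0,3) (0,4) (0,5) (1,0) (2,0) (1,1) [ray(0,1) blocked at (0,5); ray(1,0) blocked at (2,0); ray(1,1) blocked at (1,1)]
  BN@(0,5): attacks (1,3) (2,4)
  BQ@(1,4): attacks (1,5) (1,3) (1,2) (1,1) (2,4) (3,4) (4,4) (5,4) (0,4) (2,5) (2,3) (0,5) (0,3) [ray(0,1) blocked at (1,5); ray(0,-1) blocked at (1,1); ray(1,-1) blocked at (2,3); ray(-1,1) blocked at (0,5)]
  BQ@(1,5): attacks (1,4) (2,5) (3,5) (4,5) (5,5) (0,5) (2,4) (3,3) (0,4) [ray(0,-1) blocked at (1,4); ray(-1,0) blocked at (0,5); ray(1,-1) blocked at (3,3)]
  BR@(2,0): attacks (2,1) (2,2) (2,3) (3,0) (4,0) (5,0) (1,0) (0,0) [ray(0,1) blocked at (2,3); ray(-1,0) blocked at (0,0)]
  BK@(2,3): attacks (2,4) (2,2) (3,3) (1,3) (3,4) (3,2) (1,4) (1,2)
  BN@(3,3): attacks (4,5) (5,4) (2,5) (1,4) (4,1) (5,2) (2,1) (1,2)
Union (31 distinct): (0,0) (0,1) (0,2) (0,3) (0,4) (0,5) (1,0) (1,1) (1,2) (1,3) (1,4) (1,5) (2,0) (2,1) (2,2) (2,3) (2,4) (2,5) (3,0) (3,2) (3,3) (3,4) (3,5) (4,0) (4,1) (4,4) (4,5) (5,0) (5,2) (5,4) (5,5)

Answer: 31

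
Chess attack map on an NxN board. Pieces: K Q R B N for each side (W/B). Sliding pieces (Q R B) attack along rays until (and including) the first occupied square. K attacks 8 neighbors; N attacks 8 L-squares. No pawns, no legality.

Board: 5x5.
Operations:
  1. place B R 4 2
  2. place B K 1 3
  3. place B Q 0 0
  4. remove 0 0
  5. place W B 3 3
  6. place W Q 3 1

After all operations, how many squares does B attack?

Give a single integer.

Op 1: place BR@(4,2)
Op 2: place BK@(1,3)
Op 3: place BQ@(0,0)
Op 4: remove (0,0)
Op 5: place WB@(3,3)
Op 6: place WQ@(3,1)
Per-piece attacks for B:
  BK@(1,3): attacks (1,4) (1,2) (2,3) (0,3) (2,4) (2,2) (0,4) (0,2)
  BR@(4,2): attacks (4,3) (4,4) (4,1) (4,0) (3,2) (2,2) (1,2) (0,2)
Union (13 distinct): (0,2) (0,3) (0,4) (1,2) (1,4) (2,2) (2,3) (2,4) (3,2) (4,0) (4,1) (4,3) (4,4)

Answer: 13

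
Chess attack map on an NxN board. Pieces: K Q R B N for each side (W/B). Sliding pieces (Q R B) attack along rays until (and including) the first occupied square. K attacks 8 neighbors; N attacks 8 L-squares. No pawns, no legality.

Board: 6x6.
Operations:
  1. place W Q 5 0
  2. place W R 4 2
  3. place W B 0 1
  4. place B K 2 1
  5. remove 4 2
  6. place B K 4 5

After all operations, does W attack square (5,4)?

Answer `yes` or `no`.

Answer: yes

Derivation:
Op 1: place WQ@(5,0)
Op 2: place WR@(4,2)
Op 3: place WB@(0,1)
Op 4: place BK@(2,1)
Op 5: remove (4,2)
Op 6: place BK@(4,5)
Per-piece attacks for W:
  WB@(0,1): attacks (1,2) (2,3) (3,4) (4,5) (1,0) [ray(1,1) blocked at (4,5)]
  WQ@(5,0): attacks (5,1) (5,2) (5,3) (5,4) (5,5) (4,0) (3,0) (2,0) (1,0) (0,0) (4,1) (3,2) (2,3) (1,4) (0,5)
W attacks (5,4): yes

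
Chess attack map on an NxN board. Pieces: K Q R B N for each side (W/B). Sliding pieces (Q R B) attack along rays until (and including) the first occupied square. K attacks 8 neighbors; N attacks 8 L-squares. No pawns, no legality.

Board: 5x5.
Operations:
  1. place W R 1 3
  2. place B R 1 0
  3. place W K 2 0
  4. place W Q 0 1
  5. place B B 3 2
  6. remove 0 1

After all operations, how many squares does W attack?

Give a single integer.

Answer: 11

Derivation:
Op 1: place WR@(1,3)
Op 2: place BR@(1,0)
Op 3: place WK@(2,0)
Op 4: place WQ@(0,1)
Op 5: place BB@(3,2)
Op 6: remove (0,1)
Per-piece attacks for W:
  WR@(1,3): attacks (1,4) (1,2) (1,1) (1,0) (2,3) (3,3) (4,3) (0,3) [ray(0,-1) blocked at (1,0)]
  WK@(2,0): attacks (2,1) (3,0) (1,0) (3,1) (1,1)
Union (11 distinct): (0,3) (1,0) (1,1) (1,2) (1,4) (2,1) (2,3) (3,0) (3,1) (3,3) (4,3)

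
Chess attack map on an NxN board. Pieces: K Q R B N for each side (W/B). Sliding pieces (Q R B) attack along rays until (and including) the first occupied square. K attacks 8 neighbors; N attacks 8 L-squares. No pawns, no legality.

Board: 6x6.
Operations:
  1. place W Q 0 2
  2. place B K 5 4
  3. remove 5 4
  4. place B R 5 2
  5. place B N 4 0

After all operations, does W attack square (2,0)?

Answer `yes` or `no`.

Answer: yes

Derivation:
Op 1: place WQ@(0,2)
Op 2: place BK@(5,4)
Op 3: remove (5,4)
Op 4: place BR@(5,2)
Op 5: place BN@(4,0)
Per-piece attacks for W:
  WQ@(0,2): attacks (0,3) (0,4) (0,5) (0,1) (0,0) (1,2) (2,2) (3,2) (4,2) (5,2) (1,3) (2,4) (3,5) (1,1) (2,0) [ray(1,0) blocked at (5,2)]
W attacks (2,0): yes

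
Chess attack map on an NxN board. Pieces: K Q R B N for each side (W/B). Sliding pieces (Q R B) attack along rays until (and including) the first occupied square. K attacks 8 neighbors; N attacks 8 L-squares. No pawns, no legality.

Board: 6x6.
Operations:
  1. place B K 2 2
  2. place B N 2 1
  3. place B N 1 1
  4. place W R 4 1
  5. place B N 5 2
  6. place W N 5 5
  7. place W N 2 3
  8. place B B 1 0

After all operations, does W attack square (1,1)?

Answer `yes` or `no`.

Answer: yes

Derivation:
Op 1: place BK@(2,2)
Op 2: place BN@(2,1)
Op 3: place BN@(1,1)
Op 4: place WR@(4,1)
Op 5: place BN@(5,2)
Op 6: place WN@(5,5)
Op 7: place WN@(2,3)
Op 8: place BB@(1,0)
Per-piece attacks for W:
  WN@(2,3): attacks (3,5) (4,4) (1,5) (0,4) (3,1) (4,2) (1,1) (0,2)
  WR@(4,1): attacks (4,2) (4,3) (4,4) (4,5) (4,0) (5,1) (3,1) (2,1) [ray(-1,0) blocked at (2,1)]
  WN@(5,5): attacks (4,3) (3,4)
W attacks (1,1): yes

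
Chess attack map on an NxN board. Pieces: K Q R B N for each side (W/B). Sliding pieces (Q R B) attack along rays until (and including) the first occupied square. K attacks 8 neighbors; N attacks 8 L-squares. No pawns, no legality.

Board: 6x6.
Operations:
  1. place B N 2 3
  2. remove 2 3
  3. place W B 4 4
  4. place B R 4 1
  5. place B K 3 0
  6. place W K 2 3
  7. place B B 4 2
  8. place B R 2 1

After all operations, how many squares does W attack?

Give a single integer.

Op 1: place BN@(2,3)
Op 2: remove (2,3)
Op 3: place WB@(4,4)
Op 4: place BR@(4,1)
Op 5: place BK@(3,0)
Op 6: place WK@(2,3)
Op 7: place BB@(4,2)
Op 8: place BR@(2,1)
Per-piece attacks for W:
  WK@(2,3): attacks (2,4) (2,2) (3,3) (1,3) (3,4) (3,2) (1,4) (1,2)
  WB@(4,4): attacks (5,5) (5,3) (3,5) (3,3) (2,2) (1,1) (0,0)
Union (13 distinct): (0,0) (1,1) (1,2) (1,3) (1,4) (2,2) (2,4) (3,2) (3,3) (3,4) (3,5) (5,3) (5,5)

Answer: 13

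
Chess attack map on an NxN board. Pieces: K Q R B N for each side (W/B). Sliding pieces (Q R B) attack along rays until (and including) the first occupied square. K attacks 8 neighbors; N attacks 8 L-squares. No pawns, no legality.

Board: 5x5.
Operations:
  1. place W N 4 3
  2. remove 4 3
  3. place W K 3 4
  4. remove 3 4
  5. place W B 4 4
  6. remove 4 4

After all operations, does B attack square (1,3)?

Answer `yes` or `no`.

Answer: no

Derivation:
Op 1: place WN@(4,3)
Op 2: remove (4,3)
Op 3: place WK@(3,4)
Op 4: remove (3,4)
Op 5: place WB@(4,4)
Op 6: remove (4,4)
Per-piece attacks for B:
B attacks (1,3): no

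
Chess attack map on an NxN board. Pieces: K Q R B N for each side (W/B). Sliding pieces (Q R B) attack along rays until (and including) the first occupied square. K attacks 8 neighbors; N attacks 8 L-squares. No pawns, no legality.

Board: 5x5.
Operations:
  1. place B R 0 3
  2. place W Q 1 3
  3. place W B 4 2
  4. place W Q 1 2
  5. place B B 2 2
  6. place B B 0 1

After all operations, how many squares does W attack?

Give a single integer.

Answer: 19

Derivation:
Op 1: place BR@(0,3)
Op 2: place WQ@(1,3)
Op 3: place WB@(4,2)
Op 4: place WQ@(1,2)
Op 5: place BB@(2,2)
Op 6: place BB@(0,1)
Per-piece attacks for W:
  WQ@(1,2): attacks (1,3) (1,1) (1,0) (2,2) (0,2) (2,3) (3,4) (2,1) (3,0) (0,3) (0,1) [ray(0,1) blocked at (1,3); ray(1,0) blocked at (2,2); ray(-1,1) blocked at (0,3); ray(-1,-1) blocked at (0,1)]
  WQ@(1,3): attacks (1,4) (1,2) (2,3) (3,3) (4,3) (0,3) (2,4) (2,2) (0,4) (0,2) [ray(0,-1) blocked at (1,2); ray(-1,0) blocked at (0,3); ray(1,-1) blocked at (2,2)]
  WB@(4,2): attacks (3,3) (2,4) (3,1) (2,0)
Union (19 distinct): (0,1) (0,2) (0,3) (0,4) (1,0) (1,1) (1,2) (1,3) (1,4) (2,0) (2,1) (2,2) (2,3) (2,4) (3,0) (3,1) (3,3) (3,4) (4,3)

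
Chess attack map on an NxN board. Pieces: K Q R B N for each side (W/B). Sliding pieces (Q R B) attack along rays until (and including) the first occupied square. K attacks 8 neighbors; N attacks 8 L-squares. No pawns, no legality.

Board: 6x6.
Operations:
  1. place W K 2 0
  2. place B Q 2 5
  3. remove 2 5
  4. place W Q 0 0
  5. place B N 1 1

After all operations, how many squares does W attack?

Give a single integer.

Answer: 11

Derivation:
Op 1: place WK@(2,0)
Op 2: place BQ@(2,5)
Op 3: remove (2,5)
Op 4: place WQ@(0,0)
Op 5: place BN@(1,1)
Per-piece attacks for W:
  WQ@(0,0): attacks (0,1) (0,2) (0,3) (0,4) (0,5) (1,0) (2,0) (1,1) [ray(1,0) blocked at (2,0); ray(1,1) blocked at (1,1)]
  WK@(2,0): attacks (2,1) (3,0) (1,0) (3,1) (1,1)
Union (11 distinct): (0,1) (0,2) (0,3) (0,4) (0,5) (1,0) (1,1) (2,0) (2,1) (3,0) (3,1)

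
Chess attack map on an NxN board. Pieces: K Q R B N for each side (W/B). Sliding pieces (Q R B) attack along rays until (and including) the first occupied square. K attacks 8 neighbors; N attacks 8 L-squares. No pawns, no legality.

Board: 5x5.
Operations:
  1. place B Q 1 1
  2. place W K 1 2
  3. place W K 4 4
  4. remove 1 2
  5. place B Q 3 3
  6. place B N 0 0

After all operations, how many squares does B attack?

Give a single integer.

Answer: 23

Derivation:
Op 1: place BQ@(1,1)
Op 2: place WK@(1,2)
Op 3: place WK@(4,4)
Op 4: remove (1,2)
Op 5: place BQ@(3,3)
Op 6: place BN@(0,0)
Per-piece attacks for B:
  BN@(0,0): attacks (1,2) (2,1)
  BQ@(1,1): attacks (1,2) (1,3) (1,4) (1,0) (2,1) (3,1) (4,1) (0,1) (2,2) (3,3) (2,0) (0,2) (0,0) [ray(1,1) blocked at (3,3); ray(-1,-1) blocked at (0,0)]
  BQ@(3,3): attacks (3,4) (3,2) (3,1) (3,0) (4,3) (2,3) (1,3) (0,3) (4,4) (4,2) (2,4) (2,2) (1,1) [ray(1,1) blocked at (4,4); ray(-1,-1) blocked at (1,1)]
Union (23 distinct): (0,0) (0,1) (0,2) (0,3) (1,0) (1,1) (1,2) (1,3) (1,4) (2,0) (2,1) (2,2) (2,3) (2,4) (3,0) (3,1) (3,2) (3,3) (3,4) (4,1) (4,2) (4,3) (4,4)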